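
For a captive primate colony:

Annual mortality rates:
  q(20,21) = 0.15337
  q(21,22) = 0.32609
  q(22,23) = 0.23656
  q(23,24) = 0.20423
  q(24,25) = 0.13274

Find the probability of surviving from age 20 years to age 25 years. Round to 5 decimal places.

0.30061

Survival from 20 to 25 is the product of surviving each interval: (1 − 0.15337) × (1 − 0.32609) × (1 − 0.23656) × (1 − 0.20423) × (1 − 0.13274).
= 0.84663 × 0.67391 × 0.76344 × 0.79577 × 0.86726 = 0.300613.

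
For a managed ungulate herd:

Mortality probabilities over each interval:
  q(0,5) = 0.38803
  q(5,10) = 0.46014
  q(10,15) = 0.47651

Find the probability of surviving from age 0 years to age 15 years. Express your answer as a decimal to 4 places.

Chaining the interval survival probabilities: (1 − 0.38803) × (1 − 0.46014) × (1 − 0.47651).
= 0.61197 × 0.53986 × 0.52349 = 0.172950.

0.1729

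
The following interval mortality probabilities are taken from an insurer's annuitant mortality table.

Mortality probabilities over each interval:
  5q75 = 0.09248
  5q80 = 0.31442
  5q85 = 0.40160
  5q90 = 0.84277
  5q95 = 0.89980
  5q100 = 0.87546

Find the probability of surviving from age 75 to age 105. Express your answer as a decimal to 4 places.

0.0007

30p75 = (1 − 0.09248) × (1 − 0.31442) × (1 − 0.40160) × (1 − 0.84277) × (1 − 0.89980) × (1 − 0.87546).
= 0.90752 × 0.68558 × 0.59840 × 0.15723 × 0.10020 × 0.12454 = 0.000730.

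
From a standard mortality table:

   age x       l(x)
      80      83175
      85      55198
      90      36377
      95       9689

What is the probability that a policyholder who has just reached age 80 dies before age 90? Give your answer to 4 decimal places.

P(die before 90 | alive at 80) = 1 − l(90)/l(80) = 1 − 36377/83175 = (46798)/83175 = 0.562645.

0.5626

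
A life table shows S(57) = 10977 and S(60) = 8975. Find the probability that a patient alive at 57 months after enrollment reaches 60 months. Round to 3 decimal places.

The conditional survival probability is S(60)/S(57) = 8975/10977 = 0.817619.

0.818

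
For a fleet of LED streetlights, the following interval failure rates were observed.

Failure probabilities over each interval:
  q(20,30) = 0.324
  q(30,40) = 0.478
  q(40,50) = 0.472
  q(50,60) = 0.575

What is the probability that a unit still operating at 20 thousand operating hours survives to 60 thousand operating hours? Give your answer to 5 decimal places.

0.07918

P(survive 20→60) = (1 − 0.324) × (1 − 0.478) × (1 − 0.472) × (1 − 0.575).
= 0.676 × 0.522 × 0.528 × 0.425 = 0.079184.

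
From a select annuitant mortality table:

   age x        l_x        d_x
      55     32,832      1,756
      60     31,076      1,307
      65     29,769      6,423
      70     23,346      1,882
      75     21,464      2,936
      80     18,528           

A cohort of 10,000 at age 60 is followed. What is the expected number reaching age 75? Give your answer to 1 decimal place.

The relevant probability is 21,464/31,076 = 0.690694.
Expected number = 10,000 × 0.690694 = 6906.9.

6906.9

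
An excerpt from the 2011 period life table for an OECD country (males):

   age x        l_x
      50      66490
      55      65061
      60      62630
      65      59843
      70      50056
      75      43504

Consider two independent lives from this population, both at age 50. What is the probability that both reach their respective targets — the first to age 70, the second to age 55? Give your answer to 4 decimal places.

0.7367

p₁ = l_70/l_50 = 50056/66490 = 0.752835; p₂ = l_55/l_50 = 65061/66490 = 0.978508.
P(both) = p₁ × p₂ = 0.752835 × 0.978508 = 0.736655.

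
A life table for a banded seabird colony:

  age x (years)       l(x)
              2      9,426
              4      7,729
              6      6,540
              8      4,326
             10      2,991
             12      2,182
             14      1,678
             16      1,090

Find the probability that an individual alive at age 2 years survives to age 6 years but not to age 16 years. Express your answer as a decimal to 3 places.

This is the probability of reaching 6 but not 16, conditional on being alive at 2: (l(6) − l(16)) / l(2).
= (6,540 − 1,090) / 9,426 = 5,450 / 9,426 = 0.578188.

0.578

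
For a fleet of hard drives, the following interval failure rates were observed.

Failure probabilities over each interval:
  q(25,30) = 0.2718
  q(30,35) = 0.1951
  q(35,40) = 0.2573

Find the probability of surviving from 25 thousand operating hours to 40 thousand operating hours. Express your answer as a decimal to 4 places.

0.4353

Chaining the interval survival probabilities: (1 − 0.2718) × (1 − 0.1951) × (1 − 0.2573).
= 0.7282 × 0.8049 × 0.7427 = 0.435317.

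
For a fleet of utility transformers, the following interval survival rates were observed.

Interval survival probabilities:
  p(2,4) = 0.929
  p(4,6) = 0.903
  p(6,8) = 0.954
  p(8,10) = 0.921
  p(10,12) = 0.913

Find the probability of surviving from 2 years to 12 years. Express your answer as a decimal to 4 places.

0.6729

The overall survival probability is 0.929 × 0.903 × 0.954 × 0.921 × 0.913.
= 0.672949.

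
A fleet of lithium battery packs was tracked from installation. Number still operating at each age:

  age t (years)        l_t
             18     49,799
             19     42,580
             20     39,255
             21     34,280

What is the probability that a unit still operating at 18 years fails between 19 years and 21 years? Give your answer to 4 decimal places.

0.1667

This is the probability of reaching 19 but not 21, conditional on being operational at 18: (l_19 − l_21) / l_18.
= (42,580 − 34,280) / 49,799 = 8,300 / 49,799 = 0.166670.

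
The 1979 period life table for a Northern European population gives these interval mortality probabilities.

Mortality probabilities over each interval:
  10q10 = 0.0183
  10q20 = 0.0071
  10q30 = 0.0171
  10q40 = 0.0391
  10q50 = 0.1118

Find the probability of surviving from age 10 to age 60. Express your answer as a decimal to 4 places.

Survival from 10 to 60 is the product of surviving each interval: (1 − 0.0183) × (1 − 0.0071) × (1 − 0.0171) × (1 − 0.0391) × (1 − 0.1118).
= 0.9817 × 0.9929 × 0.9829 × 0.9609 × 0.8882 = 0.817679.

0.8177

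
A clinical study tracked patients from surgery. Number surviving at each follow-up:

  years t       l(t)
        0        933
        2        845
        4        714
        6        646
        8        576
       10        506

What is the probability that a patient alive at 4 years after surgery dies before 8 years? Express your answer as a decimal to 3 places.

0.193

P(die before 8 | alive at 4) = 1 − l(8)/l(4) = 1 − 576/714 = (138)/714 = 0.193277.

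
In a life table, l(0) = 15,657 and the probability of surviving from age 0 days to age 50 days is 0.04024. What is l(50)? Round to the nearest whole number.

l(50) = l(0) × p = 15,657 × 0.04024 = 630.

630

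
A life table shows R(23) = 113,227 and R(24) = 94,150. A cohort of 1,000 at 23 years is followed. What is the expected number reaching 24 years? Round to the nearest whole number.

832

The relevant probability is 94,150/113,227 = 0.831515.
Expected number = 1,000 × 0.831515 = 832.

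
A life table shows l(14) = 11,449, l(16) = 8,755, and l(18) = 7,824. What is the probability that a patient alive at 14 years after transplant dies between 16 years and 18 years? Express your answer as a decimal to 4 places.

0.0813

This is the probability of reaching 16 but not 18, conditional on being alive at 14: (l(16) − l(18)) / l(14).
= (8,755 − 7,824) / 11,449 = 931 / 11,449 = 0.081317.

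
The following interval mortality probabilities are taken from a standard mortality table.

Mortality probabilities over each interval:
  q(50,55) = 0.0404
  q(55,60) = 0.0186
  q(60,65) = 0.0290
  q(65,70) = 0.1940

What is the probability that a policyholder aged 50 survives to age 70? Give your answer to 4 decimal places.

Chaining the interval survival probabilities: (1 − 0.0404) × (1 − 0.0186) × (1 − 0.0290) × (1 − 0.1940).
= 0.9596 × 0.9814 × 0.9710 × 0.8060 = 0.737039.

0.7370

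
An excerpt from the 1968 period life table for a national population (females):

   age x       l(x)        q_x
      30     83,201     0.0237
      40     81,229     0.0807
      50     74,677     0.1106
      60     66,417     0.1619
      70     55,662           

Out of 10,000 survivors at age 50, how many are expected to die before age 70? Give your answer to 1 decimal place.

The relevant probability is 1 − 55,662/74,677 = 0.254630.
Expected number = 10,000 × 0.254630 = 2546.3.

2546.3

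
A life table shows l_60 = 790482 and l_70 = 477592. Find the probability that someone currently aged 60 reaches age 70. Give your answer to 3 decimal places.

0.604

We want 10p60 = l_70/l_60.
The conditional survival probability is l_70/l_60 = 477592/790482 = 0.604178.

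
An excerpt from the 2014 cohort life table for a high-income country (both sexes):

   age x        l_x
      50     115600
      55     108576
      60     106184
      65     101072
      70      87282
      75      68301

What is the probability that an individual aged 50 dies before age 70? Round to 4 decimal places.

0.2450

P(die before 70 | alive at 50) = 1 − l_70/l_50 = 1 − 87282/115600 = (28318)/115600 = 0.244965.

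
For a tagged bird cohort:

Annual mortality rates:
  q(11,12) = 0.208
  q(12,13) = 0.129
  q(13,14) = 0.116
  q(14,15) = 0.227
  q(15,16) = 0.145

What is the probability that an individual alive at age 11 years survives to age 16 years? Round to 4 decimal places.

0.4030

Chaining the interval survival probabilities: (1 − 0.208) × (1 − 0.129) × (1 − 0.116) × (1 − 0.227) × (1 − 0.145).
= 0.792 × 0.871 × 0.884 × 0.773 × 0.855 = 0.403034.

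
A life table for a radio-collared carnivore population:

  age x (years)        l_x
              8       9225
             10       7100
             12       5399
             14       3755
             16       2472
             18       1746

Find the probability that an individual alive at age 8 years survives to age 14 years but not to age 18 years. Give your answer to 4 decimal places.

This is the probability of reaching 14 but not 18, conditional on being alive at 8: (l_14 − l_18) / l_8.
= (3755 − 1746) / 9225 = 2009 / 9225 = 0.217778.

0.2178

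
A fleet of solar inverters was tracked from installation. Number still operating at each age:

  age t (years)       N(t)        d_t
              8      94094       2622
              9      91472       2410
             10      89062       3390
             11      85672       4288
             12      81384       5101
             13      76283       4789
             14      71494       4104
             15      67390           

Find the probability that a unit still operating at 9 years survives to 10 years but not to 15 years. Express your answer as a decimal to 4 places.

0.2369

This is the probability of reaching 10 but not 15, conditional on being operational at 9: (N(10) − N(15)) / N(9).
= (89062 − 67390) / 91472 = 21672 / 91472 = 0.236925.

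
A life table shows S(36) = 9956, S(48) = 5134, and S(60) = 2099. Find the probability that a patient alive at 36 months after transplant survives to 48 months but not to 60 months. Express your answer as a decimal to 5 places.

0.30484

This is the probability of reaching 48 but not 60, conditional on being alive at 36: (S(48) − S(60)) / S(36).
= (5134 − 2099) / 9956 = 3035 / 9956 = 0.304841.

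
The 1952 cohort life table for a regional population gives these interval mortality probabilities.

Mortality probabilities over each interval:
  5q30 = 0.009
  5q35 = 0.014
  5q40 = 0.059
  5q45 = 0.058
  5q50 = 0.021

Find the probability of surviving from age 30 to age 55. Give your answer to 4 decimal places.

0.8480

Survival from 30 to 55 is the product of surviving each interval: (1 − 0.009) × (1 − 0.014) × (1 − 0.059) × (1 − 0.058) × (1 − 0.021).
= 0.991 × 0.986 × 0.941 × 0.942 × 0.979 = 0.847957.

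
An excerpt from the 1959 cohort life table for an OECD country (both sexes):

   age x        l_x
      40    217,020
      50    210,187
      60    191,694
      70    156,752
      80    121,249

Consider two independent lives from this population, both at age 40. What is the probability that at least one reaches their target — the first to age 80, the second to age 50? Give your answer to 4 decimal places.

p₁ = l_80/l_40 = 121,249/217,020 = 0.558700; p₂ = l_50/l_40 = 210,187/217,020 = 0.968514.
P(at least one) = 1 − (1−p₁)(1−p₂) = 1 − 0.441300 × 0.031486 = 0.986105.

0.9861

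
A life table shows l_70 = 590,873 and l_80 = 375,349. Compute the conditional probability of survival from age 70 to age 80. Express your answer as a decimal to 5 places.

We want 10p70 = l_80/l_70.
The conditional survival probability is l_80/l_70 = 375,349/590,873 = 0.635245.

0.63524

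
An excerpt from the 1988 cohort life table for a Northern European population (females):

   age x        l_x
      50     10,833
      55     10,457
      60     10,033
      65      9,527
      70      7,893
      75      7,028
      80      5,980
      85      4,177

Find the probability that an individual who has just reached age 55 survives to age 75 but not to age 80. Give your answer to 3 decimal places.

This is the probability of reaching 75 but not 80, conditional on being alive at 55: (l_75 − l_80) / l_55.
= (7,028 − 5,980) / 10,457 = 1,048 / 10,457 = 0.100220.

0.100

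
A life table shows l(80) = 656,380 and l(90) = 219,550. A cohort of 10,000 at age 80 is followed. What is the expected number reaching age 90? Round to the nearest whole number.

The relevant probability is 219,550/656,380 = 0.334486.
Expected number = 10,000 × 0.334486 = 3345.

3345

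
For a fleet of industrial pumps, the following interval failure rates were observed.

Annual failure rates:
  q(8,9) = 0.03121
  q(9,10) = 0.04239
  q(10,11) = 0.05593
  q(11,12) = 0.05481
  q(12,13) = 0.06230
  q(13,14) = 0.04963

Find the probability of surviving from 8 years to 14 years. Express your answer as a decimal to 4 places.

0.7377

The overall survival probability is (1 − 0.03121) × (1 − 0.04239) × (1 − 0.05593) × (1 − 0.05481) × (1 − 0.06230) × (1 − 0.04963).
= 0.96879 × 0.95761 × 0.94407 × 0.94519 × 0.93770 × 0.95037 = 0.737731.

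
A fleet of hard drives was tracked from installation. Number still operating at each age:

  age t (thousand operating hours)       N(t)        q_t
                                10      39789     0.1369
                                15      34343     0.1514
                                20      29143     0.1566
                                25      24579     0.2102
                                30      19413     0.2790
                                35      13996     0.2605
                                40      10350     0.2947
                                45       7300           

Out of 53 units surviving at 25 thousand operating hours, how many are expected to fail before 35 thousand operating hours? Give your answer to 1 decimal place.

22.8

The relevant probability is 1 − 13996/24579 = 0.430571.
Expected number = 53 × 0.430571 = 22.8.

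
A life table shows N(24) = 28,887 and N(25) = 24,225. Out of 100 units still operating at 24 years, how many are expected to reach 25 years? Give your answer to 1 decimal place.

83.9

The relevant probability is 24,225/28,887 = 0.838613.
Expected number = 100 × 0.838613 = 83.9.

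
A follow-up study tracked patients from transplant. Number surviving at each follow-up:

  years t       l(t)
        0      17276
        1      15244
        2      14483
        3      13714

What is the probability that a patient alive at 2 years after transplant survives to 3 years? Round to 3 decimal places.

0.947

The conditional survival probability is l(3)/l(2) = 13714/14483 = 0.946903.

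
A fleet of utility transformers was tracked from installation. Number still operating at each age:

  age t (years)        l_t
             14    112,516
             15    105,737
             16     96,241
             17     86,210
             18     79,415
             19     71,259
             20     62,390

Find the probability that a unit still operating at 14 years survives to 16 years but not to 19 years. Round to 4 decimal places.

0.2220

This is the probability of reaching 16 but not 19, conditional on being operational at 14: (l_16 − l_19) / l_14.
= (96,241 − 71,259) / 112,516 = 24,982 / 112,516 = 0.222031.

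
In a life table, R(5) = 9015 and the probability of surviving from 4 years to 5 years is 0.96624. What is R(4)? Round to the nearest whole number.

9330

R(4) = R(5) / p = 9015 / 0.96624 = 9330.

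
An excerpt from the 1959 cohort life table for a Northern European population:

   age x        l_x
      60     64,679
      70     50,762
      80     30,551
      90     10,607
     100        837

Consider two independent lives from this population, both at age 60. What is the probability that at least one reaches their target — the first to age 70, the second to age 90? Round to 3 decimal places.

p₁ = l_70/l_60 = 50,762/64,679 = 0.784830; p₂ = l_90/l_60 = 10,607/64,679 = 0.163994.
P(at least one) = 1 − (1−p₁)(1−p₂) = 1 − 0.215170 × 0.836006 = 0.820117.

0.820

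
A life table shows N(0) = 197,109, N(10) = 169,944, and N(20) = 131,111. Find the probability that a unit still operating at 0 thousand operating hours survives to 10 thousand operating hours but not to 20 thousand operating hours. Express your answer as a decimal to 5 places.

0.19701

This is the probability of reaching 10 but not 20, conditional on being operational at 0: (N(10) − N(20)) / N(0).
= (169,944 − 131,111) / 197,109 = 38,833 / 197,109 = 0.197013.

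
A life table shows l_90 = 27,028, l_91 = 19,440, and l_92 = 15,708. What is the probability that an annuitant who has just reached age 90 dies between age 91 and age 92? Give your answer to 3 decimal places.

0.138

This is the probability of reaching 91 but not 92, conditional on being alive at 90: (l_91 − l_92) / l_90.
= (19,440 − 15,708) / 27,028 = 3,732 / 27,028 = 0.138079.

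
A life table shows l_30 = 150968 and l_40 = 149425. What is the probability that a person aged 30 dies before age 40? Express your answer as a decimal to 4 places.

0.0102

P(die before 40 | alive at 30) = 1 − l_40/l_30 = 1 − 149425/150968 = (1543)/150968 = 0.010221.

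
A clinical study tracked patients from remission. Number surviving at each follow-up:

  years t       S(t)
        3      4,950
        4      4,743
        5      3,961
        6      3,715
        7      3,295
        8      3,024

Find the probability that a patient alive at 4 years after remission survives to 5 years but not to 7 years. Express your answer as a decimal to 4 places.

This is the probability of reaching 5 but not 7, conditional on being alive at 4: (S(5) − S(7)) / S(4).
= (3,961 − 3,295) / 4,743 = 666 / 4,743 = 0.140417.

0.1404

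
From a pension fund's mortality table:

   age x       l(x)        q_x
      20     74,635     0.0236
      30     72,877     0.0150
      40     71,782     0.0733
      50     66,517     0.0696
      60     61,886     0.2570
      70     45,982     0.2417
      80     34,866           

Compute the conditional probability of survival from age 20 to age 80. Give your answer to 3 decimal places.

The conditional survival probability is l(80)/l(20) = 34,866/74,635 = 0.467153.

0.467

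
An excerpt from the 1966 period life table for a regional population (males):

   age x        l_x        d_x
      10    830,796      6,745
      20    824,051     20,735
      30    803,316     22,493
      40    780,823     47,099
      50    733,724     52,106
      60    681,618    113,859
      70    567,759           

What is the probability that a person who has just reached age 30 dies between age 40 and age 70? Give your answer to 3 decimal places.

0.265

We want 10|30q30 = (l_40 − l_70)/l_30.
This is the probability of reaching 40 but not 70, conditional on being alive at 30: (l_40 − l_70) / l_30.
= (780,823 − 567,759) / 803,316 = 213,064 / 803,316 = 0.265231.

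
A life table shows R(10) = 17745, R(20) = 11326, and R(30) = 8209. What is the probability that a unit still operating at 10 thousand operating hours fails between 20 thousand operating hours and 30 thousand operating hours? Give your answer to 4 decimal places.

0.1757

This is the probability of reaching 20 but not 30, conditional on being operational at 10: (R(20) − R(30)) / R(10).
= (11326 − 8209) / 17745 = 3117 / 17745 = 0.175655.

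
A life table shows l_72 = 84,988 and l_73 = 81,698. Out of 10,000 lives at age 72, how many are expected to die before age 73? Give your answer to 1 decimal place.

The relevant probability is 1 − 81,698/84,988 = 0.038711.
Expected number = 10,000 × 0.038711 = 387.1.

387.1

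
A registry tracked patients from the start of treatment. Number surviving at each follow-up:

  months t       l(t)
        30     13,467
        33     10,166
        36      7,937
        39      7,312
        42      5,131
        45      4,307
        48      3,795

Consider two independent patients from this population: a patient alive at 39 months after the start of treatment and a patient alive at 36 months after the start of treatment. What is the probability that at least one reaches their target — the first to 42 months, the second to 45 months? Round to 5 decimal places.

0.86358

p₁ = l(42)/l(39) = 5,131/7,312 = 0.701723; p₂ = l(45)/l(36) = 4,307/7,937 = 0.542648.
P(at least one) = 1 − (1−p₁)(1−p₂) = 1 − 0.298277 × 0.457352 = 0.863582.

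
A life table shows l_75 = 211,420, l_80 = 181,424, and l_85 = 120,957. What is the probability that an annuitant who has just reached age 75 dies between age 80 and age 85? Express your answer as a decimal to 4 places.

0.2860

This is the probability of reaching 80 but not 85, conditional on being alive at 75: (l_80 − l_85) / l_75.
= (181,424 − 120,957) / 211,420 = 60,467 / 211,420 = 0.286004.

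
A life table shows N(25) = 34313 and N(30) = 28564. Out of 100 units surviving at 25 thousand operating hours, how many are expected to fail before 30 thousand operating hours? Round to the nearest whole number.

17

The relevant probability is 1 − 28564/34313 = 0.167546.
Expected number = 100 × 0.167546 = 17.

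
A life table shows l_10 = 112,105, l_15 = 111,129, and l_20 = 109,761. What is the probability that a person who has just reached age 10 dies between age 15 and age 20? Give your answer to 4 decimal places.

We want 5|5q10 = (l_15 − l_20)/l_10.
This is the probability of reaching 15 but not 20, conditional on being alive at 10: (l_15 − l_20) / l_10.
= (111,129 − 109,761) / 112,105 = 1,368 / 112,105 = 0.012203.

0.0122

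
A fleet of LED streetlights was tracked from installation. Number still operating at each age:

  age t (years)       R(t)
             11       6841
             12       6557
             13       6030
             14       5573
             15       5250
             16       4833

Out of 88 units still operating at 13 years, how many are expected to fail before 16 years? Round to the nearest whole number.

The relevant probability is 1 − 4833/6030 = 0.198507.
Expected number = 88 × 0.198507 = 17.

17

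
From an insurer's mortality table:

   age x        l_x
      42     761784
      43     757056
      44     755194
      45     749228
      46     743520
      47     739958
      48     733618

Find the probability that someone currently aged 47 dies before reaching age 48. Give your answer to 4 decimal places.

0.0086

P(die before 48 | alive at 47) = 1 − l_48/l_47 = 1 − 733618/739958 = (6340)/739958 = 0.008568.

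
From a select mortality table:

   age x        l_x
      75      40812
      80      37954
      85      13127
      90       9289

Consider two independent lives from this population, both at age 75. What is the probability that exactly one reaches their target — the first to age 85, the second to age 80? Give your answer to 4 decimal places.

0.6534

p₁ = l_85/l_75 = 13127/40812 = 0.321646; p₂ = l_80/l_75 = 37954/40812 = 0.929972.
P(exactly one) = p₁(1−p₂) + (1−p₁)p₂ = 0.022524 + 0.630850 = 0.653374.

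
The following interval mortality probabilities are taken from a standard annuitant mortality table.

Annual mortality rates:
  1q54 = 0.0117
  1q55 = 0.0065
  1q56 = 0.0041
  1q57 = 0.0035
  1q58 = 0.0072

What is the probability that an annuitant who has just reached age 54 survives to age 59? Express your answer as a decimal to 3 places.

Survival from 54 to 59 is the product of surviving each interval: (1 − 0.0117) × (1 − 0.0065) × (1 − 0.0041) × (1 − 0.0035) × (1 − 0.0072).
= 0.9883 × 0.9935 × 0.9959 × 0.9965 × 0.9928 = 0.967412.

0.967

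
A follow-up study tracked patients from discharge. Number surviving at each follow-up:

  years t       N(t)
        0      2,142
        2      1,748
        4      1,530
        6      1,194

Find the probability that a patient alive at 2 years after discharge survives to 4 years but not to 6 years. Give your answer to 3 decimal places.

This is the probability of reaching 4 but not 6, conditional on being alive at 2: (N(4) − N(6)) / N(2).
= (1,530 − 1,194) / 1,748 = 336 / 1,748 = 0.192220.

0.192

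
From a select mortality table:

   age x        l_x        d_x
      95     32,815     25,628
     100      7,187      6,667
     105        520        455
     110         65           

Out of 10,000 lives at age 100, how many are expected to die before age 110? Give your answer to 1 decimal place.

The relevant probability is 1 − 65/7,187 = 0.990956.
Expected number = 10,000 × 0.990956 = 9909.6.

9909.6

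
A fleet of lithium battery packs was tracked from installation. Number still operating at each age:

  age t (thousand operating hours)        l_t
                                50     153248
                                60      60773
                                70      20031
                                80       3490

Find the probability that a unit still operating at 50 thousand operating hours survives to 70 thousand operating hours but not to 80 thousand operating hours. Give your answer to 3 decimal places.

This is the probability of reaching 70 but not 80, conditional on being operational at 50: (l_70 − l_80) / l_50.
= (20031 − 3490) / 153248 = 16541 / 153248 = 0.107936.

0.108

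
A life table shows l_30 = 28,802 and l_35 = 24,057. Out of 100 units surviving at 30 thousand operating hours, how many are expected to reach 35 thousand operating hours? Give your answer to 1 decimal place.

83.5

The relevant probability is 24,057/28,802 = 0.835254.
Expected number = 100 × 0.835254 = 83.5.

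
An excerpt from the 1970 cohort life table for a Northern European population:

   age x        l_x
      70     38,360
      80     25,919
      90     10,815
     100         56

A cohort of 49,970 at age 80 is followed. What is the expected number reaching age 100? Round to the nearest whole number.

108

The relevant probability is 56/25,919 = 0.002161.
Expected number = 49,970 × 0.002161 = 108.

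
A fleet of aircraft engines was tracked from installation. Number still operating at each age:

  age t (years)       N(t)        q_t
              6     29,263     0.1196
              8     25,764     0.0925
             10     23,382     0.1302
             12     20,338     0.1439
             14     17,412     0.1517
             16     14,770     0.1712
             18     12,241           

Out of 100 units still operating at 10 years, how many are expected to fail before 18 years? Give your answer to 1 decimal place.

47.6

The relevant probability is 1 − 12,241/23,382 = 0.476478.
Expected number = 100 × 0.476478 = 47.6.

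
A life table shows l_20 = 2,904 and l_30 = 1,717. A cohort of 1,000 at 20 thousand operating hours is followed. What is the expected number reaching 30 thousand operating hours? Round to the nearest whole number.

591

The relevant probability is 1,717/2,904 = 0.591253.
Expected number = 1,000 × 0.591253 = 591.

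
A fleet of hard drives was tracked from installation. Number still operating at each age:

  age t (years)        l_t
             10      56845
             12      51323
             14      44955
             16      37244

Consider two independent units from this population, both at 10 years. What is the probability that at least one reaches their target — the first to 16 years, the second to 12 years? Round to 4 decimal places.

p₁ = l_16/l_10 = 37244/56845 = 0.655185; p₂ = l_12/l_10 = 51323/56845 = 0.902859.
P(at least one) = 1 − (1−p₁)(1−p₂) = 1 − 0.344815 × 0.097141 = 0.966504.

0.9665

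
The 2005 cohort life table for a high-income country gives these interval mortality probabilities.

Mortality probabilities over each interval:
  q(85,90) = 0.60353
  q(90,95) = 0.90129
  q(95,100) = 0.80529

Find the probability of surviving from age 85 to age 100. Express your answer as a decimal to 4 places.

0.0076

P(survive 85→100) = (1 − 0.60353) × (1 − 0.90129) × (1 − 0.80529).
= 0.39647 × 0.09871 × 0.19471 = 0.007620.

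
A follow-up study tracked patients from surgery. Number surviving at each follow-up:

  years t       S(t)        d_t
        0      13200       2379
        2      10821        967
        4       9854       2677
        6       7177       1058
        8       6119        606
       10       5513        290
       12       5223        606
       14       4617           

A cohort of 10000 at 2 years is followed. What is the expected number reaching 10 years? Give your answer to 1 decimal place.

5094.7

The relevant probability is 5513/10821 = 0.509472.
Expected number = 10000 × 0.509472 = 5094.7.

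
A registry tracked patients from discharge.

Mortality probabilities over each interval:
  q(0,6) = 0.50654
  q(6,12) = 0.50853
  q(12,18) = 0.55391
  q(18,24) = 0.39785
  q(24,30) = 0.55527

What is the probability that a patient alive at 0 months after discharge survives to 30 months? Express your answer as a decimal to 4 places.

0.0290

Survival from 0 to 30 is the product of surviving each interval: (1 − 0.50654) × (1 − 0.50853) × (1 − 0.55391) × (1 − 0.39785) × (1 − 0.55527).
= 0.49346 × 0.49147 × 0.44609 × 0.60215 × 0.44473 = 0.028972.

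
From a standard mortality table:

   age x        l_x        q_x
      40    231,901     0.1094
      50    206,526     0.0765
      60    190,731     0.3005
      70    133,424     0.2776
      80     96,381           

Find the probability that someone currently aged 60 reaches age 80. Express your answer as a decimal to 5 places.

The conditional survival probability is l_80/l_60 = 96,381/190,731 = 0.505324.

0.50532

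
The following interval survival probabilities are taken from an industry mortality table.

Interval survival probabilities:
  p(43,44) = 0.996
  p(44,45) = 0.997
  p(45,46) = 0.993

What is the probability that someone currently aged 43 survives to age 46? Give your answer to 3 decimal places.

P(survive 43→46) = 0.996 × 0.997 × 0.993.
= 0.986061.

0.986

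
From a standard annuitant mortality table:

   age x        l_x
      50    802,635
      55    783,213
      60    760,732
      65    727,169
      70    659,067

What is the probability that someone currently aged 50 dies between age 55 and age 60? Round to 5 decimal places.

0.02801

We want 5|5q50 = (l_55 − l_60)/l_50.
This is the probability of reaching 55 but not 60, conditional on being alive at 50: (l_55 − l_60) / l_50.
= (783,213 − 760,732) / 802,635 = 22,481 / 802,635 = 0.028009.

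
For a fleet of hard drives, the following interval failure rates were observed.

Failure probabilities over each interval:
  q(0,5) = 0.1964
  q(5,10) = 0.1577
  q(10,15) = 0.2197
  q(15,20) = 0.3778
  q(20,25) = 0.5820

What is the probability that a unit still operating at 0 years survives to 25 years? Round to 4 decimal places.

Chaining the interval survival probabilities: (1 − 0.1964) × (1 − 0.1577) × (1 − 0.2197) × (1 − 0.3778) × (1 − 0.5820).
= 0.8036 × 0.8423 × 0.7803 × 0.6222 × 0.4180 = 0.137365.

0.1374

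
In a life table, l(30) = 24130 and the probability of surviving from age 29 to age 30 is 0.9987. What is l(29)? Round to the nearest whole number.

l(29) = l(30) / p = 24130 / 0.9987 = 24161.

24161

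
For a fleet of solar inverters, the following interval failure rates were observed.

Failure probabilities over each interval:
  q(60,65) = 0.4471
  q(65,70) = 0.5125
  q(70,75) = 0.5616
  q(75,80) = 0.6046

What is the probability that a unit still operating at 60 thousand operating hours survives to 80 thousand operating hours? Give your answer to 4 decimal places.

0.0467

Chaining the interval survival probabilities: (1 − 0.4471) × (1 − 0.5125) × (1 − 0.5616) × (1 − 0.6046).
= 0.5529 × 0.4875 × 0.4384 × 0.3954 = 0.046723.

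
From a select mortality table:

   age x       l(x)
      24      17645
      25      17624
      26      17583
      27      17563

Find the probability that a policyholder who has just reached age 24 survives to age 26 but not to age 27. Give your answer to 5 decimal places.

0.00113

This is the probability of reaching 26 but not 27, conditional on being alive at 24: (l(26) − l(27)) / l(24).
= (17583 − 17563) / 17645 = 20 / 17645 = 0.001133.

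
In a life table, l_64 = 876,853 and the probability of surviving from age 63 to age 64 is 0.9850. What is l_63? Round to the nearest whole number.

890206

l_63 = l_64 / p = 876,853 / 0.9850 = 890206.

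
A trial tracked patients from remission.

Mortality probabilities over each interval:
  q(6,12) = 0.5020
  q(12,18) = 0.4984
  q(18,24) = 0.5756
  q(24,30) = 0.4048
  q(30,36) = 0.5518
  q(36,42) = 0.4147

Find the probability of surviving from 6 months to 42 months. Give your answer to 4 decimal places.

P(survive 6→42) = (1 − 0.5020) × (1 − 0.4984) × (1 − 0.5756) × (1 − 0.4048) × (1 − 0.5518) × (1 − 0.4147).
= 0.4980 × 0.5016 × 0.4244 × 0.5952 × 0.4482 × 0.5853 = 0.016553.

0.0166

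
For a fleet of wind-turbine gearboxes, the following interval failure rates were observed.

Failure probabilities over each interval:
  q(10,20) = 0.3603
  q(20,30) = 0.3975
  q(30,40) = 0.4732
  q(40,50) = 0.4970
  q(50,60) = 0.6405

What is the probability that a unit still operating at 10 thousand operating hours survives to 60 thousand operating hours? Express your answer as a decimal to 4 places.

0.0367

P(survive 10→60) = (1 − 0.3603) × (1 − 0.3975) × (1 − 0.4732) × (1 − 0.4970) × (1 − 0.6405).
= 0.6397 × 0.6025 × 0.5268 × 0.5030 × 0.3595 = 0.036715.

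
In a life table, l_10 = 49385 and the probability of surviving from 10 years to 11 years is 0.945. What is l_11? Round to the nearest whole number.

l_11 = l_10 × p = 49385 × 0.945 = 46669.

46669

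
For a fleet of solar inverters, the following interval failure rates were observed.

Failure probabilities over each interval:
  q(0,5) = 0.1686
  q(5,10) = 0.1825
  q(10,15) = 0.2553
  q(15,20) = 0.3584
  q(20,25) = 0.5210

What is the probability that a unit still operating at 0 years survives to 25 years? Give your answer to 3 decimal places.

0.156

Chaining the interval survival probabilities: (1 − 0.1686) × (1 − 0.1825) × (1 − 0.2553) × (1 − 0.3584) × (1 − 0.5210).
= 0.8314 × 0.8175 × 0.7447 × 0.6416 × 0.4790 = 0.155553.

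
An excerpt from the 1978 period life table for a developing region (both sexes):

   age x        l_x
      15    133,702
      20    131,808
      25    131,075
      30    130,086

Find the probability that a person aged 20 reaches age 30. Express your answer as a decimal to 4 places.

The conditional survival probability is l_30/l_20 = 130,086/131,808 = 0.986936.

0.9869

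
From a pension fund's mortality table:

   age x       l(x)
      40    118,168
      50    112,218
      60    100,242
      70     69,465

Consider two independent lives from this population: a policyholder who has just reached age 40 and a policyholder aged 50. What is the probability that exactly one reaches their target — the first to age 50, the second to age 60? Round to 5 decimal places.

p₁ = l(50)/l(40) = 112,218/118,168 = 0.949648; p₂ = l(60)/l(50) = 100,242/112,218 = 0.893279.
P(exactly one) = p₁(1−p₂) + (1−p₁)p₂ = 0.101347 + 0.044978 = 0.146326.

0.14633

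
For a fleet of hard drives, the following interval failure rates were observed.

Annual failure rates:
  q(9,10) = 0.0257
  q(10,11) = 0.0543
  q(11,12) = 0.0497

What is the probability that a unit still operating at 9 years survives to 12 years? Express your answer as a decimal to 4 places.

0.8756

The overall survival probability is (1 − 0.0257) × (1 − 0.0543) × (1 − 0.0497).
= 0.9743 × 0.9457 × 0.9503 = 0.875602.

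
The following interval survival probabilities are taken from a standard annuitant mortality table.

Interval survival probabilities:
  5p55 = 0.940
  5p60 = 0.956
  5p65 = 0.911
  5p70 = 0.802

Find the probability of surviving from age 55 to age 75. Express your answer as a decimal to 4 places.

Survival from 55 to 75 is the product of surviving each interval: 0.940 × 0.956 × 0.911 × 0.802.
= 0.656566.

0.6566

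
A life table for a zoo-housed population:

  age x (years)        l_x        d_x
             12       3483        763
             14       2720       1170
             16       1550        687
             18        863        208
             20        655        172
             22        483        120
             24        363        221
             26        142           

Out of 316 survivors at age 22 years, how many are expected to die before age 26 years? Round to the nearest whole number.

The relevant probability is 1 − 142/483 = 0.706004.
Expected number = 316 × 0.706004 = 223.

223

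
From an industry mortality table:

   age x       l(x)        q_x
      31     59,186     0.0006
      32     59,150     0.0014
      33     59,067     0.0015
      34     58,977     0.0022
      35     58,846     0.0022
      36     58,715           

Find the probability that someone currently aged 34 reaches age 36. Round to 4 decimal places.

0.9956

The conditional survival probability is l(36)/l(34) = 58,715/58,977 = 0.995558.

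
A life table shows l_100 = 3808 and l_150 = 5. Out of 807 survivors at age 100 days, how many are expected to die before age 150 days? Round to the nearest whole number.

The relevant probability is 1 − 5/3808 = 0.998687.
Expected number = 807 × 0.998687 = 806.

806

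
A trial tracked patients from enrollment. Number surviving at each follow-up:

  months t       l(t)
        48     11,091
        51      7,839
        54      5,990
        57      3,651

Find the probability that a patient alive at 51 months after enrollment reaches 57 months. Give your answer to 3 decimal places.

The conditional survival probability is l(57)/l(51) = 3,651/7,839 = 0.465748.

0.466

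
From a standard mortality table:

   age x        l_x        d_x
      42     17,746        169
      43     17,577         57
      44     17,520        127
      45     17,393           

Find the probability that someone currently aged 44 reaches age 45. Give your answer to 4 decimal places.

0.9928

The conditional survival probability is l_45/l_44 = 17,393/17,520 = 0.992751.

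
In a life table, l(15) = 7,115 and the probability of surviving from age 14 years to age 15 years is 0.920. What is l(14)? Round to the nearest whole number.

l(14) = l(15) / p = 7,115 / 0.920 = 7734.

7734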